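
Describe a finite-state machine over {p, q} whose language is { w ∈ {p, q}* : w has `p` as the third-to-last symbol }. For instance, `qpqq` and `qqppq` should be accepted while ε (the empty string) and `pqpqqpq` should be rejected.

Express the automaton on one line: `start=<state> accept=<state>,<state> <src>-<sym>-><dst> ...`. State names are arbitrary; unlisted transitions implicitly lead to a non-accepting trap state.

Because acceptance depends on a position counted from the end, the machine has to buffer the most recent 3 symbols. Make each state the string of the last up-to-3 symbols read; on input `x` shift the window left and append `x`. Accept when the buffered window has length 3 and begins with `p`.
With 15 states:
          p    q  
>  S0     S1   S2 
   S1     S3   S4 
   S2     S5   S6 
   S3     S7   S8 
   S4     S9  S10 
   S5    S11  S12 
   S6    S13  S14 
 * S7     S7   S8 
 * S8     S9  S10 
 * S9    S11  S12 
 * S10   S13  S14 
   S11    S7   S8 
   S12    S9  S10 
   S13   S11  S12 
   S14   S13  S14 
(> = start, * = accepting)

start=S0 accept=S7,S8,S9,S10 S0-p->S1 S0-q->S2 S1-p->S3 S1-q->S4 S2-p->S5 S2-q->S6 S3-p->S7 S3-q->S8 S4-p->S9 S4-q->S10 S5-p->S11 S5-q->S12 S6-p->S13 S6-q->S14 S7-p->S7 S7-q->S8 S8-p->S9 S8-q->S10 S9-p->S11 S9-q->S12 S10-p->S13 S10-q->S14 S11-p->S7 S11-q->S8 S12-p->S9 S12-q->S10 S13-p->S11 S13-q->S12 S14-p->S13 S14-q->S14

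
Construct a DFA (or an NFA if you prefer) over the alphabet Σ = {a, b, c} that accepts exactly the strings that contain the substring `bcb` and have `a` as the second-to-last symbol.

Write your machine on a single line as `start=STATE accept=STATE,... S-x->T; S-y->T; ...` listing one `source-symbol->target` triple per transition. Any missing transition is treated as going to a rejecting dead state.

Handle the two conditions separately and then intersect. The first has 4 states tracking whether and how much of `bcb` has been seen; the second has 13 states tracking the last 2 symbols read. A product state is a pair (one from each), accepting exactly when both do.
A 22-state machine:
          a    b    c  
>  q0     q1   q2   q3 
   q1     q4   q5   q6 
   q2     q7   q8   q9 
   q3    q10  q11  q12 
   q4     q4   q5   q6 
   q5     q7   q8   q9 
   q6    q10  q11  q12 
   q7     q4   q5   q6 
   q8     q7   q8   q9 
   q9    q10  q13  q12 
   q10    q4   q5   q6 
   q11    q7   q8   q9 
   q12   q10  q11  q12 
   q13   q14  q15  q16 
   q14   q17  q18  q19 
   q15   q14  q15  q16 
   q16   q20  q13  q21 
 * q17   q17  q18  q19 
 * q18   q14  q15  q16 
 * q19   q20  q13  q21 
   q20   q17  q18  q19 
   q21   q20  q13  q21 
(> = start, * = accepting)

start=q0; accept=q17,q18,q19; q0-a->q1; q0-b->q2; q0-c->q3; q1-a->q4; q1-b->q5; q1-c->q6; q2-a->q7; q2-b->q8; q2-c->q9; q3-a->q10; q3-b->q11; q3-c->q12; q4-a->q4; q4-b->q5; q4-c->q6; q5-a->q7; q5-b->q8; q5-c->q9; q6-a->q10; q6-b->q11; q6-c->q12; q7-a->q4; q7-b->q5; q7-c->q6; q8-a->q7; q8-b->q8; q8-c->q9; q9-a->q10; q9-b->q13; q9-c->q12; q10-a->q4; q10-b->q5; q10-c->q6; q11-a->q7; q11-b->q8; q11-c->q9; q12-a->q10; q12-b->q11; q12-c->q12; q13-a->q14; q13-b->q15; q13-c->q16; q14-a->q17; q14-b->q18; q14-c->q19; q15-a->q14; q15-b->q15; q15-c->q16; q16-a->q20; q16-b->q13; q16-c->q21; q17-a->q17; q17-b->q18; q17-c->q19; q18-a->q14; q18-b->q15; q18-c->q16; q19-a->q20; q19-b->q13; q19-c->q21; q20-a->q17; q20-b->q18; q20-c->q19; q21-a->q20; q21-b->q13; q21-c->q21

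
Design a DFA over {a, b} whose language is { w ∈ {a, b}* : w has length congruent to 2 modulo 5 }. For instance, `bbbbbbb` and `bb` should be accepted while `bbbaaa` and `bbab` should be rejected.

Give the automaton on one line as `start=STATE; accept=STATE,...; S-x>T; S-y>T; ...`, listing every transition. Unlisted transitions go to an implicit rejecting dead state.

Count input length modulo 5: every symbol advances one step around the cycle S0 → S1 → S2 → S3 → S4 → S0. Accept at S2.
A 5-state machine:
        a   b  
>  S0   S1  S1 
   S1   S2  S2 
 * S2   S3  S3 
   S3   S4  S4 
   S4   S0  S0 
(> = start, * = accepting)

start=S0; accept=S2; S0-a>S1; S0-b>S1; S1-a>S2; S1-b>S2; S2-a>S3; S2-b>S3; S3-a>S4; S3-b>S4; S4-a>S0; S4-b>S0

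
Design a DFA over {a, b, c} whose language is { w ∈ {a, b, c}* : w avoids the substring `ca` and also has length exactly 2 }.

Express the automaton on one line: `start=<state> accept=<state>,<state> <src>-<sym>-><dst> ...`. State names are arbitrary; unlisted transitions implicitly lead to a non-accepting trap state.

Handle the two conditions separately and then intersect. One (3 states) tracks partial matches of the forbidden pattern `ca`; the other (4 states) tracks the input length, saturating at 3. Each combined state is a pair, one component from each; accept when both components accept. Minimizing collapses redundant product states.
With 5 states:
        a   b   c  
>  S0   S1  S1  S2 
   S1   S3  S3  S3 
   S2   S4  S3  S3 
 * S3   S4  S4  S4 
   S4   S4  S4  S4 
(> = start, * = accepting)

start=S0 accept=S3 S0-a->S1 S0-b->S1 S0-c->S2 S1-a->S3 S1-b->S3 S1-c->S3 S2-a->S4 S2-b->S3 S2-c->S3 S3-a->S4 S3-b->S4 S3-c->S4 S4-a->S4 S4-b->S4 S4-c->S4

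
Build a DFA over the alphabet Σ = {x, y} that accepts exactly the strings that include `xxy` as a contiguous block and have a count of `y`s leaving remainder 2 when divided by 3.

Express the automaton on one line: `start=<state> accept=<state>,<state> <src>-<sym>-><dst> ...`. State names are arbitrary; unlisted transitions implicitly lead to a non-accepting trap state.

start=S0 accept=S9 S0-x->S1 S0-y->S2 S1-x->S3 S1-y->S2 S2-x->S4 S2-y->S5 S3-x->S3 S3-y->S6 S4-x->S7 S4-y->S5 S5-x->S8 S5-y->S0 S6-x->S6 S6-y->S9 S7-x->S7 S7-y->S9 S8-x->S10 S8-y->S0 S9-x->S9 S9-y->S11 S10-x->S10 S10-y->S11 S11-x->S11 S11-y->S6

Run two small machines in parallel and take their product. One (4 states) tracks whether and how much of `xxy` has been seen; the other (3 states) tracks the count of `y`s modulo 3. Each combined state is a pair, one component from each; accept when both components accept.
          x    y  
>  S0     S1   S2 
   S1     S3   S2 
   S2     S4   S5 
   S3     S3   S6 
   S4     S7   S5 
   S5     S8   S0 
   S6     S6   S9 
   S7     S7   S9 
   S8    S10   S0 
 * S9     S9  S11 
   S10   S10  S11 
   S11   S11   S6 
(> = start, * = accepting)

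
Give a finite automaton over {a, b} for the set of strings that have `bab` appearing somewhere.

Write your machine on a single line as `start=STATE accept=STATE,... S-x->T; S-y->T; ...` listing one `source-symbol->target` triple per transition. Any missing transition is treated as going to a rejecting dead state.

States q0..q2 record the length of the longest prefix of `bab` that matches the current input suffix. Reaching q3 means `bab` has been seen, and we stay there forever. Accept from q3.
With 4 states:
        a   b  
>  q0   q0  q1 
   q1   q2  q1 
   q2   q0  q3 
 * q3   q3  q3 
(> = start, * = accepting)

start=q0; accept=q3; q0-a->q0; q0-b->q1; q1-a->q2; q1-b->q1; q2-a->q0; q2-b->q3; q3-a->q3; q3-b->q3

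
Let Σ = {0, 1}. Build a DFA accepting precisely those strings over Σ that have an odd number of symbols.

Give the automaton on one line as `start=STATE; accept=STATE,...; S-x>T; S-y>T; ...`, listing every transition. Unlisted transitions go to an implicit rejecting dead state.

start=A; accept=B; A-0>B; A-1>B; B-0>A; B-1>A

Only the length mod 2 matters, so use a 2-cycle: from any state, every input symbol moves to the next state, wrapping B back to A. Mark B accepting.
With 2 states:
       0  1 
>  A   B  B 
 * B   A  A 
(> = start, * = accepting)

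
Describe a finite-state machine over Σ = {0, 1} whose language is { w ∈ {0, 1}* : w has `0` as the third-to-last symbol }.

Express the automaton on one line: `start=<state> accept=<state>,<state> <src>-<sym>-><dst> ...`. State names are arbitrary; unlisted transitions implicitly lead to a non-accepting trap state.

start=S0 accept=S7,S8,S9,S10 S0-0->S1 S0-1->S2 S1-0->S3 S1-1->S4 S2-0->S5 S2-1->S6 S3-0->S7 S3-1->S8 S4-0->S9 S4-1->S10 S5-0->S11 S5-1->S12 S6-0->S13 S6-1->S14 S7-0->S7 S7-1->S8 S8-0->S9 S8-1->S10 S9-0->S11 S9-1->S12 S10-0->S13 S10-1->S14 S11-0->S7 S11-1->S8 S12-0->S9 S12-1->S10 S13-0->S11 S13-1->S12 S14-0->S13 S14-1->S14

Because acceptance depends on a position counted from the end, the machine has to buffer the most recent 3 symbols. Make each state the string of the last up-to-3 symbols read; on input `x` shift the window left and append `x`. Accept when the buffered window has length 3 and begins with `0`.
15 states suffice.
          0    1  
>  S0     S1   S2 
   S1     S3   S4 
   S2     S5   S6 
   S3     S7   S8 
   S4     S9  S10 
   S5    S11  S12 
   S6    S13  S14 
 * S7     S7   S8 
 * S8     S9  S10 
 * S9    S11  S12 
 * S10   S13  S14 
   S11    S7   S8 
   S12    S9  S10 
   S13   S11  S12 
   S14   S13  S14 
(> = start, * = accepting)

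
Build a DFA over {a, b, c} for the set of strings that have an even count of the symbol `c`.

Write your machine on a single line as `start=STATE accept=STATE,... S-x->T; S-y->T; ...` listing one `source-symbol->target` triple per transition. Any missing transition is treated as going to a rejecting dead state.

Keep the running count of `c`s modulo 2: each `c` advances along the cycle q0 → q1 → q0 while other symbols loop. Accept at q0.
        a   b   c  
>* q0   q0  q0  q1 
   q1   q1  q1  q0 
(> = start, * = accepting)

start=q0; accept=q0; q0-a->q0; q0-b->q0; q0-c->q1; q1-a->q1; q1-b->q1; q1-c->q0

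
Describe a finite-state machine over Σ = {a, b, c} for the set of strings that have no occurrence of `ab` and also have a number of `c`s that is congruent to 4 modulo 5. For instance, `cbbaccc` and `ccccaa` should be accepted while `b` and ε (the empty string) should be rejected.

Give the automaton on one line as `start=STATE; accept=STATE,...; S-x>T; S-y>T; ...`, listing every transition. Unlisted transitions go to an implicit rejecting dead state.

start=S0; accept=S9,S10; S0-a>S1; S0-b>S0; S0-c>S2; S1-a>S1; S1-b>S3; S1-c>S2; S2-a>S4; S2-b>S2; S2-c>S5; S3-a>S3; S3-b>S3; S3-c>S3; S4-a>S4; S4-b>S3; S4-c>S5; S5-a>S6; S5-b>S5; S5-c>S7; S6-a>S6; S6-b>S3; S6-c>S7; S7-a>S8; S7-b>S7; S7-c>S9; S8-a>S8; S8-b>S3; S8-c>S9; S9-a>S10; S9-b>S9; S9-c>S0; S10-a>S10; S10-b>S3; S10-c>S0

Run two small machines in parallel and take their product. One (3 states) tracks partial matches of the forbidden pattern `ab`; the other (5 states) tracks the count of `c`s modulo 5. Each combined state is a pair, one component from each; accept when both components accept. After merging equivalent states the machine shrinks.
          a    b    c  
>  S0     S1   S0   S2 
   S1     S1   S3   S2 
   S2     S4   S2   S5 
   S3     S3   S3   S3 
   S4     S4   S3   S5 
   S5     S6   S5   S7 
   S6     S6   S3   S7 
   S7     S8   S7   S9 
   S8     S8   S3   S9 
 * S9    S10   S9   S0 
 * S10   S10   S3   S0 
(> = start, * = accepting)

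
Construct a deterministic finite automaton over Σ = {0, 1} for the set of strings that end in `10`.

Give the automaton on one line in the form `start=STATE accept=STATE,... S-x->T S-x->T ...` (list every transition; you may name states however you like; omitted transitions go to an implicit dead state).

Remember how much of `10` the current input suffix matches. State A means no match yet; B means the last symbol is `1`; C means the last 2 symbols are `10`. Only C accepts. On a mismatch, fall back to the longest proper suffix that is still a prefix of `10`.
A 3-state machine:
       0  1 
>  A   A  B 
   B   C  B 
 * C   A  B 
(> = start, * = accepting)

start=A accept=C A-0->A A-1->B B-0->C B-1->B C-0->A C-1->B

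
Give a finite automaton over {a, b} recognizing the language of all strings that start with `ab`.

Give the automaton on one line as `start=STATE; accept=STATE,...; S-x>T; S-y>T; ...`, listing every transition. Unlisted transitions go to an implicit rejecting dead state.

Walk along `ab` while the input agrees: from S0 take `a` to S1, and so on. Any deviation drops to the rejecting sink S3. Once S2 is reached the prefix is confirmed and every continuation is accepted.
        a   b  
>  S0   S1  S3 
   S1   S3  S2 
 * S2   S2  S2 
   S3   S3  S3 
(> = start, * = accepting)

start=S0; accept=S2; S0-a>S1; S0-b>S3; S1-a>S3; S1-b>S2; S2-a>S2; S2-b>S2; S3-a>S3; S3-b>S3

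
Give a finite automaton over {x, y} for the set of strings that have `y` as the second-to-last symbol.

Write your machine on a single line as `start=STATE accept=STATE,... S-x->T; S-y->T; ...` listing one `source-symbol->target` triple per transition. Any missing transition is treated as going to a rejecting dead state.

start=q0; accept=q5,q6; q0-x->q1; q0-y->q2; q1-x->q3; q1-y->q4; q2-x->q5; q2-y->q6; q3-x->q3; q3-y->q4; q4-x->q5; q4-y->q6; q5-x->q3; q5-y->q4; q6-x->q5; q6-y->q6

Because acceptance depends on a position counted from the end, the machine has to buffer the most recent 2 symbols. Make each state the string of the last up-to-2 symbols read; on input `x` shift the window left and append `x`. Accept when the buffered window has length 2 and begins with `y`.
        x   y  
>  q0   q1  q2 
   q1   q3  q4 
   q2   q5  q6 
   q3   q3  q4 
   q4   q5  q6 
 * q5   q3  q4 
 * q6   q5  q6 
(> = start, * = accepting)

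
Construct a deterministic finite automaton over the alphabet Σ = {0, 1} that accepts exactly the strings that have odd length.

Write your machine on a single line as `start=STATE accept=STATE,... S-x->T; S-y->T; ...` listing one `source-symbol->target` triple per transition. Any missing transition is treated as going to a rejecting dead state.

start=q0; accept=q1; q0-0->q1; q0-1->q1; q1-0->q0; q1-1->q0

Only the length mod 2 matters, so use a 2-cycle: from any state, every input symbol moves to the next state, wrapping q1 back to q0. Mark q1 accepting.
A 2-state machine:
        0   1  
>  q0   q1  q1 
 * q1   q0  q0 
(> = start, * = accepting)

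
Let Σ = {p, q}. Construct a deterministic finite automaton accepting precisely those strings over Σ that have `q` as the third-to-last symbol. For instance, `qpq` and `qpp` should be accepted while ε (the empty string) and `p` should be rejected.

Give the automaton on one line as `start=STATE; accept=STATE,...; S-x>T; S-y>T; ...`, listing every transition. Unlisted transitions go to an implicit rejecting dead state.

start=A; accept=L,M,N,O; A-p>B; A-q>C; B-p>D; B-q>E; C-p>F; C-q>G; D-p>H; D-q>I; E-p>J; E-q>K; F-p>L; F-q>M; G-p>N; G-q>O; H-p>H; H-q>I; I-p>J; I-q>K; J-p>L; J-q>M; K-p>N; K-q>O; L-p>H; L-q>I; M-p>J; M-q>K; N-p>L; N-q>M; O-p>N; O-q>O

Because acceptance depends on a position counted from the end, the machine has to buffer the most recent 3 symbols. Make each state the string of the last up-to-3 symbols read; on input `x` shift the window left and append `x`. Accept when the buffered window has length 3 and begins with `q`.
A 15-state machine:
       p  q 
>  A   B  C 
   B   D  E 
   C   F  G 
   D   H  I 
   E   J  K 
   F   L  M 
   G   N  O 
   H   H  I 
   I   J  K 
   J   L  M 
   K   N  O 
 * L   H  I 
 * M   J  K 
 * N   L  M 
 * O   N  O 
(> = start, * = accepting)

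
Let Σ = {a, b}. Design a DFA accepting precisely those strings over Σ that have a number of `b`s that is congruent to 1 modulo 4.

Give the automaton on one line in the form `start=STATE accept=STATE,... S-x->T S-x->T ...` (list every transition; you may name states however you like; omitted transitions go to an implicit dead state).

Keep the running count of `b`s modulo 4: each `b` advances along the cycle q0 → q1 → q2 → q3 → q0 while other symbols loop. Accept at q1.
A 4-state machine:
        a   b  
>  q0   q0  q1 
 * q1   q1  q2 
   q2   q2  q3 
   q3   q3  q0 
(> = start, * = accepting)

start=q0 accept=q1 q0-a->q0 q0-b->q1 q1-a->q1 q1-b->q2 q2-a->q2 q2-b->q3 q3-a->q3 q3-b->q0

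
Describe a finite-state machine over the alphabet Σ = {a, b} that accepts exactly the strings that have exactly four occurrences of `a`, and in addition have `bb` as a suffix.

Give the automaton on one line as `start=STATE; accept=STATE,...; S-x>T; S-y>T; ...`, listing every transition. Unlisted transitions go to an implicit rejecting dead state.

Run two small machines in parallel and take their product. The first has 6 states tracking the count of `a`s, saturating at 5; the second has 3 states tracking how much of the suffix `bb` has currently been matched. A product state is a pair (one from each), accepting exactly when both do.
With 18 states:
          a    b  
>  s0     s1   s2 
   s1     s3   s4 
   s2     s1   s5 
   s3     s6   s7 
   s4     s3   s8 
   s5     s1   s5 
   s6     s9  s10 
   s7     s6  s11 
   s8     s3   s8 
   s9    s12  s13 
   s10    s9  s14 
   s11    s6  s11 
   s12   s12  s15 
   s13   s12  s16 
   s14    s9  s14 
   s15   s12  s17 
 * s16   s12  s16 
   s17   s12  s17 
(> = start, * = accepting)

start=s0; accept=s16; s0-a>s1; s0-b>s2; s1-a>s3; s1-b>s4; s2-a>s1; s2-b>s5; s3-a>s6; s3-b>s7; s4-a>s3; s4-b>s8; s5-a>s1; s5-b>s5; s6-a>s9; s6-b>s10; s7-a>s6; s7-b>s11; s8-a>s3; s8-b>s8; s9-a>s12; s9-b>s13; s10-a>s9; s10-b>s14; s11-a>s6; s11-b>s11; s12-a>s12; s12-b>s15; s13-a>s12; s13-b>s16; s14-a>s9; s14-b>s14; s15-a>s12; s15-b>s17; s16-a>s12; s16-b>s16; s17-a>s12; s17-b>s17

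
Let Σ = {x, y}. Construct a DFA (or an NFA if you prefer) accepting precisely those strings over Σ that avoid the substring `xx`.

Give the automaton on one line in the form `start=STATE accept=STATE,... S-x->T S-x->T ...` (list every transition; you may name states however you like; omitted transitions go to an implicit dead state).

start=q0 accept=q0,q1 q0-x->q1 q0-y->q0 q1-x->q2 q1-y->q0 q2-x->q2 q2-y->q2

This is the complement of 'contains `xx`'. Use the same substring-matching states — q0 through q2 holding how much of `xx` has just been matched — but flip the accepting set: everything except the trap q2 accepts.
A 3-state machine:
        x   y  
>* q0   q1  q0 
 * q1   q2  q0 
   q2   q2  q2 
(> = start, * = accepting)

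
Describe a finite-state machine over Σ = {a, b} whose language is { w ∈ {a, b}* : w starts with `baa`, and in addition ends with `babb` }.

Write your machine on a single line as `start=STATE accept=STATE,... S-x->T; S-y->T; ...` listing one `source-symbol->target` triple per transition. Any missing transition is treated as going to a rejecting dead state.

start=S0; accept=S8; S0-a->S1; S0-b->S2; S1-a->S1; S1-b->S1; S2-a->S3; S2-b->S1; S3-a->S4; S3-b->S1; S4-a->S4; S4-b->S5; S5-a->S6; S5-b->S5; S6-a->S4; S6-b->S7; S7-a->S6; S7-b->S8; S8-a->S6; S8-b->S5

Run two small machines in parallel and take their product. The first has 5 states tracking whether the input so far still matches the prefix `baa`; the second has 5 states tracking how much of the suffix `babb` has currently been matched. A product state is a pair (one from each), accepting exactly when both do. After merging equivalent states the machine shrinks.
A 9-state machine:
        a   b  
>  S0   S1  S2 
   S1   S1  S1 
   S2   S3  S1 
   S3   S4  S1 
   S4   S4  S5 
   S5   S6  S5 
   S6   S4  S7 
   S7   S6  S8 
 * S8   S6  S5 
(> = start, * = accepting)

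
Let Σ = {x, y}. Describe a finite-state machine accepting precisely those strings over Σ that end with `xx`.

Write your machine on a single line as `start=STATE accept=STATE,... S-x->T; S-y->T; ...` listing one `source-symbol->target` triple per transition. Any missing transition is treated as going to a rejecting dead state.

Let each state record the length of the longest suffix of the input read so far that is also a prefix of `xx`. B means the last symbol is `x`; C means the last 2 symbols are `xx`. Accept only at C, where the string currently ends in `xx`.
A 3-state machine:
       x  y 
>  A   B  A 
   B   C  A 
 * C   C  A 
(> = start, * = accepting)

start=A; accept=C; A-x->B; A-y->A; B-x->C; B-y->A; C-x->C; C-y->A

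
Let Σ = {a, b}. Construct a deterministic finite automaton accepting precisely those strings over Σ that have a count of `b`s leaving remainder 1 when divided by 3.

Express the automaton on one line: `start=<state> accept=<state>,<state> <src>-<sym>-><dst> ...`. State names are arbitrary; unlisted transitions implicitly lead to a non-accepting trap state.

start=q0 accept=q1 q0-a->q0 q0-b->q1 q1-a->q1 q1-b->q2 q2-a->q2 q2-b->q0

The only thing that matters is how many `b`s have appeared, reduced mod 3. Use one state per residue: q0 for 0, …, q2 for 2. Reading `b` moves to the next residue; anything else stays put. q1 is accepting.
A 3-state machine:
        a   b  
>  q0   q0  q1 
 * q1   q1  q2 
   q2   q2  q0 
(> = start, * = accepting)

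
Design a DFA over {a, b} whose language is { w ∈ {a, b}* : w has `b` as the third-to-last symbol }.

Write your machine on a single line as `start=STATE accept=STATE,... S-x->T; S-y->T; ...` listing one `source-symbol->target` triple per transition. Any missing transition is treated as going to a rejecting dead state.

start=q0; accept=q11,q12,q13,q14; q0-a->q1; q0-b->q2; q1-a->q3; q1-b->q4; q2-a->q5; q2-b->q6; q3-a->q7; q3-b->q8; q4-a->q9; q4-b->q10; q5-a->q11; q5-b->q12; q6-a->q13; q6-b->q14; q7-a->q7; q7-b->q8; q8-a->q9; q8-b->q10; q9-a->q11; q9-b->q12; q10-a->q13; q10-b->q14; q11-a->q7; q11-b->q8; q12-a->q9; q12-b->q10; q13-a->q11; q13-b->q12; q14-a->q13; q14-b->q14

A DFA must remember the last 3 symbols (since which symbol is third-to-last isn't known until the input ends). Use one state per possible window of the last ≤3 symbols; accept from those whose window starts with `b`.
A 15-state machine:
          a    b  
>  q0     q1   q2 
   q1     q3   q4 
   q2     q5   q6 
   q3     q7   q8 
   q4     q9  q10 
   q5    q11  q12 
   q6    q13  q14 
   q7     q7   q8 
   q8     q9  q10 
   q9    q11  q12 
   q10   q13  q14 
 * q11    q7   q8 
 * q12    q9  q10 
 * q13   q11  q12 
 * q14   q13  q14 
(> = start, * = accepting)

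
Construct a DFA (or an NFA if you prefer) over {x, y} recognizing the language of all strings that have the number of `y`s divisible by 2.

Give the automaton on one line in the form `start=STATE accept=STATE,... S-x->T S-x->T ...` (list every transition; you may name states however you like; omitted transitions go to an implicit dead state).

start=A accept=A A-x->A A-y->B B-x->B B-y->A

Keep the running count of `y`s modulo 2: each `y` advances along the cycle A → B → A while other symbols loop. Accept at A.
With 2 states:
       x  y 
>* A   A  B 
   B   B  A 
(> = start, * = accepting)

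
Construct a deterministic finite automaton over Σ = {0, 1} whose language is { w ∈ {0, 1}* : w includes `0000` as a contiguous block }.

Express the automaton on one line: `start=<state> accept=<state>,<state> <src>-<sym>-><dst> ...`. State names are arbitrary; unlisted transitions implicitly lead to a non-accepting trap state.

start=q0 accept=q4 q0-0->q1 q0-1->q0 q1-0->q2 q1-1->q0 q2-0->q3 q2-1->q0 q3-0->q4 q3-1->q0 q4-0->q4 q4-1->q4

Track how much of `0000` has been matched so far: state q0 is no progress, q4 is the absorbing accept state reached once `0000` has occurred. Intermediate states record partial matches; on a mismatch, fall back to the longest reusable overlap.
        0   1  
>  q0   q1  q0 
   q1   q2  q0 
   q2   q3  q0 
   q3   q4  q0 
 * q4   q4  q4 
(> = start, * = accepting)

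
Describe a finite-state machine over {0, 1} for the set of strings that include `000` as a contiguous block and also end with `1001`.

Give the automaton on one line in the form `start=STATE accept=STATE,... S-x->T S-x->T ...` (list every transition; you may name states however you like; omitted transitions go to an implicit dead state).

Handle the two conditions separately and then intersect. One (4 states) tracks whether and how much of `000` has been seen; the other (5 states) tracks how much of the suffix `1001` has currently been matched. Each combined state is a pair, one component from each; accept when both components accept. Equivalent product states are then merged.
An 8-state machine:
       0  1 
>  A   B  A 
   B   C  A 
   C   D  A 
   D   D  E 
   E   F  E 
   F   G  E 
   G   D  H 
 * H   F  E 
(> = start, * = accepting)

start=A accept=H A-0->B A-1->A B-0->C B-1->A C-0->D C-1->A D-0->D D-1->E E-0->F E-1->E F-0->G F-1->E G-0->D G-1->H H-0->F H-1->E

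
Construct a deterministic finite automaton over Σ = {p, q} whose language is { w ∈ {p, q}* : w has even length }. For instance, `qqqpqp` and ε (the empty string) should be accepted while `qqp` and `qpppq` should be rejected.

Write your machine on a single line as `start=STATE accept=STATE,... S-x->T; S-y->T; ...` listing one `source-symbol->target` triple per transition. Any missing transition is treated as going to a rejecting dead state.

start=S0; accept=S0; S0-p->S1; S0-q->S1; S1-p->S0; S1-q->S0

Only the length mod 2 matters, so use a 2-cycle: from any state, every input symbol moves to the next state, wrapping S1 back to S0. Mark S0 accepting.
A 2-state machine:
        p   q  
>* S0   S1  S1 
   S1   S0  S0 
(> = start, * = accepting)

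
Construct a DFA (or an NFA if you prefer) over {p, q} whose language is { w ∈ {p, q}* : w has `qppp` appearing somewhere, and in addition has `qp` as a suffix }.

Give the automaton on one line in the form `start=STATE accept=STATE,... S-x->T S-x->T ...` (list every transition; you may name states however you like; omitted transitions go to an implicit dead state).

start=S0 accept=S6 S0-p->S0 S0-q->S1 S1-p->S2 S1-q->S1 S2-p->S3 S2-q->S1 S3-p->S4 S3-q->S1 S4-p->S4 S4-q->S5 S5-p->S6 S5-q->S5 S6-p->S4 S6-q->S5

Handle the two conditions separately and then intersect. One (5 states) tracks whether and how much of `qppp` has been seen; the other (3 states) tracks how much of the suffix `qp` has currently been matched. Each combined state is a pair, one component from each; accept when both components accept.
7 states suffice.
        p   q  
>  S0   S0  S1 
   S1   S2  S1 
   S2   S3  S1 
   S3   S4  S1 
   S4   S4  S5 
   S5   S6  S5 
 * S6   S4  S5 
(> = start, * = accepting)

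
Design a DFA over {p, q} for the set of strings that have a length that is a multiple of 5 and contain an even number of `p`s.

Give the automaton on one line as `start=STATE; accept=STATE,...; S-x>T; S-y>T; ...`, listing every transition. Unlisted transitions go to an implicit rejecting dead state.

Run two small machines in parallel and take their product. One (5 states) tracks the input length modulo 5; the other (2 states) tracks the count of `p`s modulo 2. Each combined state is a pair, one component from each; accept when both components accept.
With 10 states:
       p  q 
>* A   B  C 
   B   D  E 
   C   E  D 
   D   F  G 
   E   G  F 
   F   H  I 
   G   I  H 
   H   J  A 
   I   A  J 
   J   C  B 
(> = start, * = accepting)

start=A; accept=A; A-p>B; A-q>C; B-p>D; B-q>E; C-p>E; C-q>D; D-p>F; D-q>G; E-p>G; E-q>F; F-p>H; F-q>I; G-p>I; G-q>H; H-p>J; H-q>A; I-p>A; I-q>J; J-p>C; J-q>B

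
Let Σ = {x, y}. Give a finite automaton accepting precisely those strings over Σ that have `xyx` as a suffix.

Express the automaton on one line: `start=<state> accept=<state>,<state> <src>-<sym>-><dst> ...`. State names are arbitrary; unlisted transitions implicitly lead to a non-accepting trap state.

Remember how much of `xyx` the current input suffix matches. State S0 means no match yet; S1 means the last symbol is `x`; S2 means the last 2 symbols are `xy`; S3 means the last 3 symbols are `xyx`. Only S3 accepts. On a mismatch, fall back to the longest proper suffix that is still a prefix of `xyx`.
4 states suffice.
        x   y  
>  S0   S1  S0 
   S1   S1  S2 
   S2   S3  S0 
 * S3   S1  S2 
(> = start, * = accepting)

start=S0 accept=S3 S0-x->S1 S0-y->S0 S1-x->S1 S1-y->S2 S2-x->S3 S2-y->S0 S3-x->S1 S3-y->S2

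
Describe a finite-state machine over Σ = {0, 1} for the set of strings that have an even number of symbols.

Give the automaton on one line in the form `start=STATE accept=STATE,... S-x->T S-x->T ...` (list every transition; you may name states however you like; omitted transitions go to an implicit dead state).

Count input length modulo 2: every symbol advances one step around the cycle q0 → q1 → q0. Accept at q0.
2 states suffice.
        0   1  
>* q0   q1  q1 
   q1   q0  q0 
(> = start, * = accepting)

start=q0 accept=q0 q0-0->q1 q0-1->q1 q1-0->q0 q1-1->q0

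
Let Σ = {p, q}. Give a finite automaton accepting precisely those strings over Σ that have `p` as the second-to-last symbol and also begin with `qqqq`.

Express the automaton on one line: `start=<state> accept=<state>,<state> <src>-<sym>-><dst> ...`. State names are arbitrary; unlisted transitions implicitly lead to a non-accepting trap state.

start=s0 accept=s11,s12 s0-p->s1 s0-q->s2 s1-p->s3 s1-q->s4 s2-p->s5 s2-q->s6 s3-p->s3 s3-q->s4 s4-p->s5 s4-q->s7 s5-p->s3 s5-q->s4 s6-p->s5 s6-q->s8 s7-p->s5 s7-q->s7 s8-p->s5 s8-q->s9 s9-p->s10 s9-q->s9 s10-p->s11 s10-q->s12 s11-p->s11 s11-q->s12 s12-p->s10 s12-q->s9

Run two small machines in parallel and take their product. The first has 7 states tracking the last 2 symbols read; the second has 6 states tracking whether the input so far still matches the prefix `qqqq`. A product state is a pair (one from each), accepting exactly when both do.
With 13 states:
          p    q  
>  s0     s1   s2 
   s1     s3   s4 
   s2     s5   s6 
   s3     s3   s4 
   s4     s5   s7 
   s5     s3   s4 
   s6     s5   s8 
   s7     s5   s7 
   s8     s5   s9 
   s9    s10   s9 
   s10   s11  s12 
 * s11   s11  s12 
 * s12   s10   s9 
(> = start, * = accepting)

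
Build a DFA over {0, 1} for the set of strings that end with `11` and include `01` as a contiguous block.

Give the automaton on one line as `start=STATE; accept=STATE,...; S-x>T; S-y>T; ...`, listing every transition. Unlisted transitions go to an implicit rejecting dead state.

start=s0; accept=s3; s0-0>s1; s0-1>s0; s1-0>s1; s1-1>s2; s2-0>s1; s2-1>s3; s3-0>s1; s3-1>s3

Handle the two conditions separately and then intersect. One (3 states) tracks how much of the suffix `11` has currently been matched; the other (3 states) tracks whether and how much of `01` has been seen. Each combined state is a pair, one component from each; accept when both components accept. Minimizing collapses redundant product states.
With 4 states:
        0   1  
>  s0   s1  s0 
   s1   s1  s2 
   s2   s1  s3 
 * s3   s1  s3 
(> = start, * = accepting)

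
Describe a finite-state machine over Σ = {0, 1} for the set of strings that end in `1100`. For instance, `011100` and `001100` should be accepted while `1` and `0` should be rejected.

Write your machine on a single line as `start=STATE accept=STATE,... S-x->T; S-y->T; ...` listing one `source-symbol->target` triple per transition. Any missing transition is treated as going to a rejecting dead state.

start=s0; accept=s4; s0-0->s0; s0-1->s1; s1-0->s0; s1-1->s2; s2-0->s3; s2-1->s2; s3-0->s4; s3-1->s1; s4-0->s0; s4-1->s1

Remember how much of `1100` the current input suffix matches. State s0 means no match yet; s1 means the last symbol is `1`; s2 means the last 2 symbols are `11`; s3 means the last 3 symbols are `110`; s4 means the last 4 symbols are `1100`. Only s4 accepts. On a mismatch, fall back to the longest proper suffix that is still a prefix of `1100`.
With 5 states:
        0   1  
>  s0   s0  s1 
   s1   s0  s2 
   s2   s3  s2 
   s3   s4  s1 
 * s4   s0  s1 
(> = start, * = accepting)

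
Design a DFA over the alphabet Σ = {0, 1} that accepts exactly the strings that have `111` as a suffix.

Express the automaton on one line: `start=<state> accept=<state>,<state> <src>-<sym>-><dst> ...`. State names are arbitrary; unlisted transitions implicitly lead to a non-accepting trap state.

Let each state record the length of the longest suffix of the input read so far that is also a prefix of `111`. S1 means the last symbol is `1`; S2 means the last 2 symbols are `11`; S3 means the last 3 symbols are `111`. Accept only at S3, where the string currently ends in `111`.
With 4 states:
        0   1  
>  S0   S0  S1 
   S1   S0  S2 
   S2   S0  S3 
 * S3   S0  S3 
(> = start, * = accepting)

start=S0 accept=S3 S0-0->S0 S0-1->S1 S1-0->S0 S1-1->S2 S2-0->S0 S2-1->S3 S3-0->S0 S3-1->S3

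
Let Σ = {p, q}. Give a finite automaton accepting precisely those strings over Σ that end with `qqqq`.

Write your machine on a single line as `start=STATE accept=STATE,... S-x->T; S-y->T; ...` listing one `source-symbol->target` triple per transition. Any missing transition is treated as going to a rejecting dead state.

start=A; accept=E; A-p->A; A-q->B; B-p->A; B-q->C; C-p->A; C-q->D; D-p->A; D-q->E; E-p->A; E-q->E

Remember how much of `qqqq` the current input suffix matches. State A means no match yet; B means the last symbol is `q`; C means the last 2 symbols are `qq`; D means the last 3 symbols are `qqq`; E means the last 4 symbols are `qqqq`. Only E accepts. On a mismatch, fall back to the longest proper suffix that is still a prefix of `qqqq`.
       p  q 
>  A   A  B 
   B   A  C 
   C   A  D 
   D   A  E 
 * E   A  E 
(> = start, * = accepting)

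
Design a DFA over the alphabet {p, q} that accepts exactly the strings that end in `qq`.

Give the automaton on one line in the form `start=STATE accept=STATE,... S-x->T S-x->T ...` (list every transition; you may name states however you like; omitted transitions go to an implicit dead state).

start=s0 accept=s2 s0-p->s0 s0-q->s1 s1-p->s0 s1-q->s2 s2-p->s0 s2-q->s2

Let each state record the length of the longest suffix of the input read so far that is also a prefix of `qq`. s1 means the last symbol is `q`; s2 means the last 2 symbols are `qq`. Accept only at s2, where the string currently ends in `qq`.
        p   q  
>  s0   s0  s1 
   s1   s0  s2 
 * s2   s0  s2 
(> = start, * = accepting)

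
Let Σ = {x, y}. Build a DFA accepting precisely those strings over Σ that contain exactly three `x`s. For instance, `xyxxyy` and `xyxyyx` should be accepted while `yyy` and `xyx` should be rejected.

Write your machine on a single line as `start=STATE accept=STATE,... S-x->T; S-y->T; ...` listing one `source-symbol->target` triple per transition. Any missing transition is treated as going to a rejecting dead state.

Only the number of `x`s matters, and only up to 4. Make a chain q0 → q1 → q2 → q3 → q4 advanced by each `x` (with q4 absorbing); every other symbol self-loops. The accepting set is {q3}.
        x   y  
>  q0   q1  q0 
   q1   q2  q1 
   q2   q3  q2 
 * q3   q4  q3 
   q4   q4  q4 
(> = start, * = accepting)

start=q0; accept=q3; q0-x->q1; q0-y->q0; q1-x->q2; q1-y->q1; q2-x->q3; q2-y->q2; q3-x->q4; q3-y->q3; q4-x->q4; q4-y->q4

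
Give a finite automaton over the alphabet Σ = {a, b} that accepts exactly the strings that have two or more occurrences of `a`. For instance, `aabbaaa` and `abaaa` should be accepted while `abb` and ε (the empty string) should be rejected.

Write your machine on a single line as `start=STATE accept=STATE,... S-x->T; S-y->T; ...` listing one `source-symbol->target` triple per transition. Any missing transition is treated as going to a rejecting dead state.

start=q0; accept=q2,q3; q0-a->q1; q0-b->q0; q1-a->q2; q1-b->q1; q2-a->q3; q2-b->q2; q3-a->q3; q3-b->q3

Only the number of `a`s matters, and only up to 3. Make a chain q0 → q1 → q2 → q3 advanced by each `a` (with q3 absorbing); every other symbol self-loops. The accepting set is {q2, q3}.
With 4 states:
        a   b  
>  q0   q1  q0 
   q1   q2  q1 
 * q2   q3  q2 
 * q3   q3  q3 
(> = start, * = accepting)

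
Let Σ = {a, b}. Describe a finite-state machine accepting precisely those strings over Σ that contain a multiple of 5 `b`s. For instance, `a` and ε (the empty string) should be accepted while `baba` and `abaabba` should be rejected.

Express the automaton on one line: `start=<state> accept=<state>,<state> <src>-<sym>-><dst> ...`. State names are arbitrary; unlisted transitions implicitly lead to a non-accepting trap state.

Keep the running count of `b`s modulo 5: each `b` advances along the cycle S0 → S1 → S2 → S3 → S4 → S0 while other symbols loop. Accept at S0.
5 states suffice.
        a   b  
>* S0   S0  S1 
   S1   S1  S2 
   S2   S2  S3 
   S3   S3  S4 
   S4   S4  S0 
(> = start, * = accepting)

start=S0 accept=S0 S0-a->S0 S0-b->S1 S1-a->S1 S1-b->S2 S2-a->S2 S2-b->S3 S3-a->S3 S3-b->S4 S4-a->S4 S4-b->S0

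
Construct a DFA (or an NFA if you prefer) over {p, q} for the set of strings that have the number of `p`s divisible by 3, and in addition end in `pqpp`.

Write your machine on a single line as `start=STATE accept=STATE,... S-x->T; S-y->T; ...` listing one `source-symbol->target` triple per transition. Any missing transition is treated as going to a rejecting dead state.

start=s0; accept=s6; s0-p->s1; s0-q->s0; s1-p->s2; s1-q->s3; s2-p->s0; s2-q->s2; s3-p->s4; s3-q->s5; s4-p->s6; s4-q->s2; s5-p->s2; s5-q->s5; s6-p->s1; s6-q->s0

Build one automaton per condition and run them in lockstep. The first has 3 states tracking the count of `p`s modulo 3; the second has 5 states tracking how much of the suffix `pqpp` has currently been matched. A product state is a pair (one from each), accepting exactly when both do. Equivalent product states are then merged.
With 7 states:
        p   q  
>  s0   s1  s0 
   s1   s2  s3 
   s2   s0  s2 
   s3   s4  s5 
   s4   s6  s2 
   s5   s2  s5 
 * s6   s1  s0 
(> = start, * = accepting)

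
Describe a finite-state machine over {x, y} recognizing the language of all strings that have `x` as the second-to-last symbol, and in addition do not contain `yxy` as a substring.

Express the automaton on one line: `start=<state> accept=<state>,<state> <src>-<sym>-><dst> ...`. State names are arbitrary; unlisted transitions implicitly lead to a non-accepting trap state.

start=A accept=D,E A-x->B A-y->C B-x->D B-y->E C-x->F C-y->C D-x->D D-y->E E-x->F E-y->C F-x->D F-y->G G-x->G G-y->G

Run two small machines in parallel and take their product. The first has 7 states tracking the last 2 symbols read; the second has 4 states tracking partial matches of the forbidden pattern `yxy`. A product state is a pair (one from each), accepting exactly when both do. Minimizing collapses redundant product states.
7 states suffice.
       x  y 
>  A   B  C 
   B   D  E 
   C   F  C 
 * D   D  E 
 * E   F  C 
   F   D  G 
   G   G  G 
(> = start, * = accepting)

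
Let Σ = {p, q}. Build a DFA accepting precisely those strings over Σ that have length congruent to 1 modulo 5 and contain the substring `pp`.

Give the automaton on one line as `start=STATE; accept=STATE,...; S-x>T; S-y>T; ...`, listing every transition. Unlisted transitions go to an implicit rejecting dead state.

Handle the two conditions separately and then intersect. One (5 states) tracks the input length modulo 5; the other (3 states) tracks whether and how much of `pp` has been seen. Each combined state is a pair, one component from each; accept when both components accept.
15 states suffice.
          p    q  
>  S0     S1   S2 
   S1     S3   S4 
   S2     S5   S4 
   S3     S6   S6 
   S4     S7   S8 
   S5     S6   S8 
   S6     S9   S9 
   S7     S9  S10 
   S8    S11  S10 
   S9    S12  S12 
   S10   S13   S0 
   S11   S12   S0 
   S12   S14  S14 
   S13   S14   S2 
 * S14    S3   S3 
(> = start, * = accepting)

start=S0; accept=S14; S0-p>S1; S0-q>S2; S1-p>S3; S1-q>S4; S2-p>S5; S2-q>S4; S3-p>S6; S3-q>S6; S4-p>S7; S4-q>S8; S5-p>S6; S5-q>S8; S6-p>S9; S6-q>S9; S7-p>S9; S7-q>S10; S8-p>S11; S8-q>S10; S9-p>S12; S9-q>S12; S10-p>S13; S10-q>S0; S11-p>S12; S11-q>S0; S12-p>S14; S12-q>S14; S13-p>S14; S13-q>S2; S14-p>S3; S14-q>S3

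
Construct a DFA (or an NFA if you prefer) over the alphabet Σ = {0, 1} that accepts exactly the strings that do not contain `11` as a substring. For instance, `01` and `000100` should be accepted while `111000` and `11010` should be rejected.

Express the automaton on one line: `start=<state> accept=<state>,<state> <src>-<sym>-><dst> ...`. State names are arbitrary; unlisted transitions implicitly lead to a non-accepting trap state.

Track partial matches of the forbidden pattern `11`. State q2 is a dead state reached once `11` has occurred; every other state accepts. q0 means no part of `11` is currently matched.
3 states suffice.
        0   1  
>* q0   q0  q1 
 * q1   q0  q2 
   q2   q2  q2 
(> = start, * = accepting)

start=q0 accept=q0,q1 q0-0->q0 q0-1->q1 q1-0->q0 q1-1->q2 q2-0->q2 q2-1->q2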